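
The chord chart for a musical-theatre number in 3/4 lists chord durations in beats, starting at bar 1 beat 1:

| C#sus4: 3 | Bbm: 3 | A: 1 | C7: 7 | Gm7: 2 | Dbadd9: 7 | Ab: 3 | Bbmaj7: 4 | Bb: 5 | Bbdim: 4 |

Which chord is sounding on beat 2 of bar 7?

Dbadd9

Beat 2 of bar 7 is beat (7−1)×3 + 2 = 20 overall.
Running totals: C#sus4 ends at 3, Bbm ends at 6, A ends at 7, C7 ends at 14, Gm7 ends at 16, Dbadd9 ends at 23.
Beat 20 falls within Dbadd9.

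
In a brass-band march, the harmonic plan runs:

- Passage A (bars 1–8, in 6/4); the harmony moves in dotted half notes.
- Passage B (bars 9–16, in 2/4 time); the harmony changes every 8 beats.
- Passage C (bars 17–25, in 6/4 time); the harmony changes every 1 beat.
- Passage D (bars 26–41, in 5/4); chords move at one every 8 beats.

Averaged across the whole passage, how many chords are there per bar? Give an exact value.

2 chords per bar

A: 8 × 6 = 48 beats ÷ 3 = 16 chords.
B: 8 × 2 = 16 beats ÷ 8 = 2 chords.
C: 9 × 6 = 54 beats ÷ 1 = 54 chords.
D: 16 × 5 = 80 beats ÷ 8 = 10 chords.
Overall: 82 chords over 41 bars → 82/41 = 2 chords per bar.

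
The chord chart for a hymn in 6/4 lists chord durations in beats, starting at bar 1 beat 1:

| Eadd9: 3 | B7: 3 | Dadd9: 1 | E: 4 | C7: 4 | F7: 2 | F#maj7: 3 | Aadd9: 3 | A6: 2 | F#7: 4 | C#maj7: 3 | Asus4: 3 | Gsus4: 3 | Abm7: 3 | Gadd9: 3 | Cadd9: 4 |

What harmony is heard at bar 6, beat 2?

C#maj7

Beat 2 of bar 6 is beat (6−1)×6 + 2 = 32 overall.
Running totals: Eadd9 ends at 3, B7 ends at 6, Dadd9 ends at 7, E ends at 11, C7 ends at 15, F7 ends at 17, F#maj7 ends at 20, Aadd9 ends at 23, A6 ends at 25, F#7 ends at 29, C#maj7 ends at 32.
Beat 32 falls within C#maj7.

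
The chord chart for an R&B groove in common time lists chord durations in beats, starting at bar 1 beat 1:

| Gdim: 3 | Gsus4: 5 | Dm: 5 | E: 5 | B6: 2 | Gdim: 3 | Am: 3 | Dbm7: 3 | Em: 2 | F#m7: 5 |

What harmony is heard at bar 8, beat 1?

Dbm7

Beat 1 of bar 8 is beat (8−1)×4 + 1 = 29 overall.
Running totals: Gdim ends at 3, Gsus4 ends at 8, Dm ends at 13, E ends at 18, B6 ends at 20, Gdim ends at 23, Am ends at 26, Dbm7 ends at 29.
Beat 29 falls within Dbm7.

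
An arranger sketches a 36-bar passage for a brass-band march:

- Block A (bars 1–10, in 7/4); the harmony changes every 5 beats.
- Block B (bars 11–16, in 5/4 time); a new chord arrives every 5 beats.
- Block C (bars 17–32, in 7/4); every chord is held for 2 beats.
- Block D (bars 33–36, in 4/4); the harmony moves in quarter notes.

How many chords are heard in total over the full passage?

92 chords

A: 10·7 = 70 beats, 70/5 = 14 chords.
B: 6·5 = 30 beats, 30/5 = 6 chords.
C: 16·7 = 112 beats, 112/2 = 56 chords.
D: 4·4 = 16 beats, 16/1 = 16 chords.
Total: 14 + 6 + 56 + 16 = 92.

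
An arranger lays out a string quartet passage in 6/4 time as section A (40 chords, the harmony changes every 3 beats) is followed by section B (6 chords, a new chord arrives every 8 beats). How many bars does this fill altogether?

28 bars

A: 40 × 3 = 120 beats = 20 bars.
B: 6 × 8 = 48 beats = 8 bars.
Total: 20 + 8 = 28 bars.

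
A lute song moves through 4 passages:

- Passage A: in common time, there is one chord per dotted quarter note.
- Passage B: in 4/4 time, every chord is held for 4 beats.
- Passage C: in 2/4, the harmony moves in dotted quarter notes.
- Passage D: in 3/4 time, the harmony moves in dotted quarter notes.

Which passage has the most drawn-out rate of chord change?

Passage B

A: each chord is 1.5 beats in 4/4, so 8/3 per bar.
B: each chord is 4 beats in 4/4, so 1 per bar.
C: each chord is 1.5 beats in 2/4, so 4/3 per bar.
D: each chord is 1.5 beats in 3/4, so 2 per bar.
Slowest is B at 1 chords/bar.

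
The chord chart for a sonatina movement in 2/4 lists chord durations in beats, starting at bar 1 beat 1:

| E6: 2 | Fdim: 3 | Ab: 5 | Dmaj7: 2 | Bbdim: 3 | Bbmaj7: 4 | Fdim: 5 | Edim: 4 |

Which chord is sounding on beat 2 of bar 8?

Bbmaj7

Beat 2 of bar 8 is beat (8−1)×2 + 2 = 16 overall.
Running totals: E6 ends at 2, Fdim ends at 5, Ab ends at 10, Dmaj7 ends at 12, Bbdim ends at 15, Bbmaj7 ends at 19.
Beat 16 falls within Bbmaj7.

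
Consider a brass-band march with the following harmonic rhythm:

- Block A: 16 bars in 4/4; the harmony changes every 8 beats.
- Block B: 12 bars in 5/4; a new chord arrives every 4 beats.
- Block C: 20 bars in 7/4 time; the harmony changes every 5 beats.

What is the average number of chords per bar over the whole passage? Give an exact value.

17/16 chords per bar

A: 16 × 4 = 64 beats ÷ 8 = 8 chords.
B: 12 × 5 = 60 beats ÷ 4 = 15 chords.
C: 20 × 7 = 140 beats ÷ 5 = 28 chords.
Overall: 51 chords over 48 bars → 51/48 = 17/16 chords per bar.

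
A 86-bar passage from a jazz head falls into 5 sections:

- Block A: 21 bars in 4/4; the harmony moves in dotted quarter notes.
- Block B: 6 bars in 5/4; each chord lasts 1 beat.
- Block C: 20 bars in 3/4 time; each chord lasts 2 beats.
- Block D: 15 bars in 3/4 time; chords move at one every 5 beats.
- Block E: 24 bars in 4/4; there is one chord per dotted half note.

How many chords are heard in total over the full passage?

A: 21 bars × 4 beats = 84 beats; 1.5 beats/chord → 56 chords.
B: 6 bars × 5 beats = 30 beats; 1 beat/chord → 30 chords.
C: 20 bars × 3 beats = 60 beats; 2 beats/chord → 30 chords.
D: 15 bars × 3 beats = 45 beats; 5 beats/chord → 9 chords.
E: 24 bars × 4 beats = 96 beats; 3 beats/chord → 32 chords.
Total: 56 + 30 + 30 + 9 + 32 = 157.

157 chords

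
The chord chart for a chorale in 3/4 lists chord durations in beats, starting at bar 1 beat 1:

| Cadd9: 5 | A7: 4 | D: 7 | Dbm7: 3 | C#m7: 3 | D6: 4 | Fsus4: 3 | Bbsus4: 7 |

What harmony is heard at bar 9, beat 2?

D6

Beat 2 of bar 9 is beat (9−1)×3 + 2 = 26 overall.
Running totals: Cadd9 ends at 5, A7 ends at 9, D ends at 16, Dbm7 ends at 19, C#m7 ends at 22, D6 ends at 26.
Beat 26 falls within D6.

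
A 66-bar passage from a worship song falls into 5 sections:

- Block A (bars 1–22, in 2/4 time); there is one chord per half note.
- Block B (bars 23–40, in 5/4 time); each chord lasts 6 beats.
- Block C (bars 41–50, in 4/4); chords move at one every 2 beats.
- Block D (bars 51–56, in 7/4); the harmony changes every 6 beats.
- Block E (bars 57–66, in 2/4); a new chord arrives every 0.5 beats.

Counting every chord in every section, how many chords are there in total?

A: 22 bars × 2 beats = 44 beats; 2 beats/chord → 22 chords.
B: 18 bars × 5 beats = 90 beats; 6 beats/chord → 15 chords.
C: 10 bars × 4 beats = 40 beats; 2 beats/chord → 20 chords.
D: 6 bars × 7 beats = 42 beats; 6 beats/chord → 7 chords.
E: 10 bars × 2 beats = 20 beats; 0.5 beats/chord → 40 chords.
Total: 22 + 15 + 20 + 7 + 40 = 104.

104 chords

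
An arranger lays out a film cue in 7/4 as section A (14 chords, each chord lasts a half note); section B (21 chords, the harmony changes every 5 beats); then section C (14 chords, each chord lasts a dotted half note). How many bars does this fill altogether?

25 bars

A: 14 × 2 = 28 beats = 4 bars.
B: 21 × 5 = 105 beats = 15 bars.
C: 14 × 3 = 42 beats = 6 bars.
Total: 4 + 15 + 6 = 25 bars.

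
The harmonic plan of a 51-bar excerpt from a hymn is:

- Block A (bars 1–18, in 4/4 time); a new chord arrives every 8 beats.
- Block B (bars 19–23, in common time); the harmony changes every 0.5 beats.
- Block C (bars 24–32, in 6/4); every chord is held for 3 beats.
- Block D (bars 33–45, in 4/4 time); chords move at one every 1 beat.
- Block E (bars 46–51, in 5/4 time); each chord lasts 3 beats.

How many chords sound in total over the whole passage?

A: 18 bars × 4 beats = 72 beats; 8 beats/chord → 9 chords.
B: 5 bars × 4 beats = 20 beats; 0.5 beats/chord → 40 chords.
C: 9 bars × 6 beats = 54 beats; 3 beats/chord → 18 chords.
D: 13 bars × 4 beats = 52 beats; 1 beat/chord → 52 chords.
E: 6 bars × 5 beats = 30 beats; 3 beats/chord → 10 chords.
Total: 9 + 40 + 18 + 52 + 10 = 129.

129 chords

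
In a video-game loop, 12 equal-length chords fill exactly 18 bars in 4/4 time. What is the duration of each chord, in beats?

18 bars × 4 beats/bar = 72 beats total.
72 beats ÷ 12 chords = 6 beats per chord.

6 beats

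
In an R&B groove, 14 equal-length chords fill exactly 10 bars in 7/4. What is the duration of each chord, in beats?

10 bars × 7 beats/bar = 70 beats total.
70 beats ÷ 14 chords = 5 beats per chord.

5 beats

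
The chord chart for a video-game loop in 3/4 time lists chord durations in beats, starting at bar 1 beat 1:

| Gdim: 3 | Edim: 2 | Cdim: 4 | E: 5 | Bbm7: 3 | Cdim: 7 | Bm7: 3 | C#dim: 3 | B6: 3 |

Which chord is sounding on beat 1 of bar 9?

Bm7

Beat 1 of bar 9 is beat (9−1)×3 + 1 = 25 overall.
Running totals: Gdim ends at 3, Edim ends at 5, Cdim ends at 9, E ends at 14, Bbm7 ends at 17, Cdim ends at 24, Bm7 ends at 27.
Beat 25 falls within Bm7.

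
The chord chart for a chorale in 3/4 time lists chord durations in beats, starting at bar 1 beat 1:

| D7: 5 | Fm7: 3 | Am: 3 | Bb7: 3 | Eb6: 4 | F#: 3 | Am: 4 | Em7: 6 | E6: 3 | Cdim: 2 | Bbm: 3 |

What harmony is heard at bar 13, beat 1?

Bbm

Beat 1 of bar 13 is beat (13−1)×3 + 1 = 37 overall.
Running totals: D7 ends at 5, Fm7 ends at 8, Am ends at 11, Bb7 ends at 14, Eb6 ends at 18, F# ends at 21, Am ends at 25, Em7 ends at 31, E6 ends at 34, Cdim ends at 36, Bbm ends at 39.
Beat 37 falls within Bbm.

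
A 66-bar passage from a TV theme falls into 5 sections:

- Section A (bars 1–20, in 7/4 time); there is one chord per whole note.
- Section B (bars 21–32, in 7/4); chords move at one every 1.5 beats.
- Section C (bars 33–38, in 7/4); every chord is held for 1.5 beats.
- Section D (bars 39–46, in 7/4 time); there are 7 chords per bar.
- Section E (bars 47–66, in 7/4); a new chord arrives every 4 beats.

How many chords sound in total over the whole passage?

A: 20 bars × 7 beats = 140 beats; 4 beats/chord → 35 chords.
B: 12 bars × 7 beats = 84 beats; 1.5 beats/chord → 56 chords.
C: 6 bars × 7 beats = 42 beats; 1.5 beats/chord → 28 chords.
D: 8 bars × 7 beats = 56 beats; 1 beat/chord → 56 chords.
E: 20 bars × 7 beats = 140 beats; 4 beats/chord → 35 chords.
Total: 35 + 56 + 28 + 56 + 35 = 210.

210 chords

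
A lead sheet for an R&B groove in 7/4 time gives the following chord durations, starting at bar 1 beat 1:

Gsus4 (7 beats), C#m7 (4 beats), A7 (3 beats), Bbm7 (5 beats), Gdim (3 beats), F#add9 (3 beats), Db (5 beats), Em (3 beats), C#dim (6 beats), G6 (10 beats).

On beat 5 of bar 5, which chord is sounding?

Em

Beat 5 of bar 5 is beat (5−1)×7 + 5 = 33 overall.
Running totals: Gsus4 ends at 7, C#m7 ends at 11, A7 ends at 14, Bbm7 ends at 19, Gdim ends at 22, F#add9 ends at 25, Db ends at 30, Em ends at 33.
Beat 33 falls within Em.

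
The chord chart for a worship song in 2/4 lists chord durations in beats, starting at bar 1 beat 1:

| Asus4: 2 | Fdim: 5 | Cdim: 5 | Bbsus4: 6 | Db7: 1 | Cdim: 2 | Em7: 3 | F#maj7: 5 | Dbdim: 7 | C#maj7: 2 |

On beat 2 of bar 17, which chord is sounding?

Beat 2 of bar 17 is beat (17−1)×2 + 2 = 34 overall.
Running totals: Asus4 ends at 2, Fdim ends at 7, Cdim ends at 12, Bbsus4 ends at 18, Db7 ends at 19, Cdim ends at 21, Em7 ends at 24, F#maj7 ends at 29, Dbdim ends at 36.
Beat 34 falls within Dbdim.

Dbdim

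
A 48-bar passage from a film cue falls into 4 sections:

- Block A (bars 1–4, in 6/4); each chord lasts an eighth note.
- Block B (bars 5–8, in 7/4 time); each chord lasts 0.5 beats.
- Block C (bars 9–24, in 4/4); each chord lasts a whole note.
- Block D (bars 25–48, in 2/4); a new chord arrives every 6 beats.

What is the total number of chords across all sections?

128 chords

A: 4 bars × 6 beats = 24 beats; 0.5 beats/chord → 48 chords.
B: 4 bars × 7 beats = 28 beats; 0.5 beats/chord → 56 chords.
C: 16 bars × 4 beats = 64 beats; 4 beats/chord → 16 chords.
D: 24 bars × 2 beats = 48 beats; 6 beats/chord → 8 chords.
Total: 48 + 56 + 16 + 8 = 128.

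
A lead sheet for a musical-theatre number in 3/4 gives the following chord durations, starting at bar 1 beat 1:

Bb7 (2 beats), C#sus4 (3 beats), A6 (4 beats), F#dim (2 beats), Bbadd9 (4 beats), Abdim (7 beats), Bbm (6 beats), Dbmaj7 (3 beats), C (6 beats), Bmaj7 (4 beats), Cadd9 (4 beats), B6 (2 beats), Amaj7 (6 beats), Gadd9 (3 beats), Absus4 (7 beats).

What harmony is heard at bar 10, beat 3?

Beat 3 of bar 10 is beat (10−1)×3 + 3 = 30 overall.
Running totals: Bb7 ends at 2, C#sus4 ends at 5, A6 ends at 9, F#dim ends at 11, Bbadd9 ends at 15, Abdim ends at 22, Bbm ends at 28, Dbmaj7 ends at 31.
Beat 30 falls within Dbmaj7.

Dbmaj7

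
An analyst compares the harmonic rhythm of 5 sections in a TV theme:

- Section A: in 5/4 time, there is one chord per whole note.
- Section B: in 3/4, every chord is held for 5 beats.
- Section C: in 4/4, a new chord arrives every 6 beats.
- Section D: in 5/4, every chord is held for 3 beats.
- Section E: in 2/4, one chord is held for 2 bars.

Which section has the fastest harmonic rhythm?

Section D

A: 5 beats/bar ÷ 4 beats/chord = 1.25 chords/bar.
B: 3 beats/bar ÷ 5 beats/chord = 0.6 chords/bar.
C: 4 beats/bar ÷ 6 beats/chord = 2/3 chords/bar.
D: 5 beats/bar ÷ 3 beats/chord = 5/3 chords/bar.
E: 2 beats/bar ÷ 4 beats/chord = 0.5 chords/bar.
Fastest is D at 5/3 chords/bar.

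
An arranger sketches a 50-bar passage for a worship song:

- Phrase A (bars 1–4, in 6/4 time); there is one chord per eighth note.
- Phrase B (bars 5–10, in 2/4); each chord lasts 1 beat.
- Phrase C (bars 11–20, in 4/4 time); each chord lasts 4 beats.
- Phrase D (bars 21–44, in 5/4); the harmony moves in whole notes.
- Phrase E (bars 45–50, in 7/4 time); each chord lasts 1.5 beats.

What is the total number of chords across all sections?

A has 24 beats and chords last 0.5 each, so 48 chords.
B has 12 beats and chords last 1 each, so 12 chords.
C has 40 beats and chords last 4 each, so 10 chords.
D has 120 beats and chords last 4 each, so 30 chords.
E has 42 beats and chords last 1.5 each, so 28 chords.
Total: 48 + 12 + 10 + 30 + 28 = 128.

128 chords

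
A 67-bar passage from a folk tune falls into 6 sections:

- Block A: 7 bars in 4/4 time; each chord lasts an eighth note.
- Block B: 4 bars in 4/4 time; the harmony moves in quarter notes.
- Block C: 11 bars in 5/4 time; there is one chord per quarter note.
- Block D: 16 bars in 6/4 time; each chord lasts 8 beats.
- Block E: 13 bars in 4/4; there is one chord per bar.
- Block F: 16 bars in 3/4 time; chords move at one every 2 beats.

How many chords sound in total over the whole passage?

176 chords

A: 7 bars × 4 beats = 28 beats; 0.5 beats/chord → 56 chords.
B: 4 bars × 4 beats = 16 beats; 1 beat/chord → 16 chords.
C: 11 bars × 5 beats = 55 beats; 1 beat/chord → 55 chords.
D: 16 bars × 6 beats = 96 beats; 8 beats/chord → 12 chords.
E: 13 bars × 4 beats = 52 beats; 4 beats/chord → 13 chords.
F: 16 bars × 3 beats = 48 beats; 2 beats/chord → 24 chords.
Total: 56 + 16 + 55 + 12 + 13 + 24 = 176.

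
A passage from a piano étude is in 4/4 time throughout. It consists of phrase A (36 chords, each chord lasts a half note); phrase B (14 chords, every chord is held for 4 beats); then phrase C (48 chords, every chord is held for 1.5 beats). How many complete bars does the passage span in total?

50 bars

A: 36 × 2 = 72 beats = 18 bars.
B: 14 × 4 = 56 beats = 14 bars.
C: 48 × 1.5 = 72 beats = 18 bars.
Total: 18 + 14 + 18 = 50 bars.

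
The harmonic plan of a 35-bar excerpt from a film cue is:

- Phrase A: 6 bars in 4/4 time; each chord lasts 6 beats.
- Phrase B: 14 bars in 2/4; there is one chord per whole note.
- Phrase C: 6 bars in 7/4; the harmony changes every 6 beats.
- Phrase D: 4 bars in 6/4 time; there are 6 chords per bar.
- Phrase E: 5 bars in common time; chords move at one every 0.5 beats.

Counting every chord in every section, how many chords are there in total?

82 chords

A: 6 bars × 4 beats = 24 beats; 6 beats/chord → 4 chords.
B: 14 bars × 2 beats = 28 beats; 4 beats/chord → 7 chords.
C: 6 bars × 7 beats = 42 beats; 6 beats/chord → 7 chords.
D: 4 bars × 6 beats = 24 beats; 1 beat/chord → 24 chords.
E: 5 bars × 4 beats = 20 beats; 0.5 beats/chord → 40 chords.
Total: 4 + 7 + 7 + 24 + 40 = 82.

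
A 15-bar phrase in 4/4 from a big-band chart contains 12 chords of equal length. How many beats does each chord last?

15 bars × 4 beats/bar = 60 beats total.
60 beats ÷ 12 chords = 5 beats per chord.

5 beats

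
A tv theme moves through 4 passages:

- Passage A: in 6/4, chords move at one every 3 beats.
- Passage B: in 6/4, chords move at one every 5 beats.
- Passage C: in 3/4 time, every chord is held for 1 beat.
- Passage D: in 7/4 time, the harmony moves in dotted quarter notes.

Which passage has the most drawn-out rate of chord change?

Passage B

A: 6/3 = 2 chords/bar.
B: 6/5 = 1.2 chords/bar.
C: 3/1 = 3 chords/bar.
D: 7/1.5 = 14/3 chords/bar.
Slowest is B at 1.2 chords/bar.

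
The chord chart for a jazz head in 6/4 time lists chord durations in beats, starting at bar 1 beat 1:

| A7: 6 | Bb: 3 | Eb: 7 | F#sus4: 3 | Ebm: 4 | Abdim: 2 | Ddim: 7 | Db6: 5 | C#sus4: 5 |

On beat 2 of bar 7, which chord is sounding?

C#sus4

Beat 2 of bar 7 is beat (7−1)×6 + 2 = 38 overall.
Running totals: A7 ends at 6, Bb ends at 9, Eb ends at 16, F#sus4 ends at 19, Ebm ends at 23, Abdim ends at 25, Ddim ends at 32, Db6 ends at 37, C#sus4 ends at 42.
Beat 38 falls within C#sus4.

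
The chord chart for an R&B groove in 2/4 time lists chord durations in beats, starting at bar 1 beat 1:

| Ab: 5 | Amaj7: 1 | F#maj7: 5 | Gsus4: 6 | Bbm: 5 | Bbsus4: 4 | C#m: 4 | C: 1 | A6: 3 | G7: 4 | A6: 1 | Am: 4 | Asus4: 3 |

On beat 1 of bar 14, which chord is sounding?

Beat 1 of bar 14 is beat (14−1)×2 + 1 = 27 overall.
Running totals: Ab ends at 5, Amaj7 ends at 6, F#maj7 ends at 11, Gsus4 ends at 17, Bbm ends at 22, Bbsus4 ends at 26, C#m ends at 30.
Beat 27 falls within C#m.

C#m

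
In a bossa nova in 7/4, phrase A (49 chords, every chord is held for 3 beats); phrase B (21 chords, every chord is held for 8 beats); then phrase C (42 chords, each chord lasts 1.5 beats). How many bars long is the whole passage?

A: 49 × 3 = 147 beats = 21 bars.
B: 21 × 8 = 168 beats = 24 bars.
C: 42 × 1.5 = 63 beats = 9 bars.
Total: 21 + 24 + 9 = 54 bars.

54 bars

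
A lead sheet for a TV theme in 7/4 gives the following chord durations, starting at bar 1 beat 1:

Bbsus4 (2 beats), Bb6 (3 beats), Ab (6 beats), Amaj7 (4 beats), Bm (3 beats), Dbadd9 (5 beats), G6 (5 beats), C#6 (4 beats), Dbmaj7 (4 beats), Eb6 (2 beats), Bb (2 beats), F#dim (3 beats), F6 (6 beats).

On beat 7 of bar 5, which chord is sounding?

Dbmaj7

Beat 7 of bar 5 is beat (5−1)×7 + 7 = 35 overall.
Running totals: Bbsus4 ends at 2, Bb6 ends at 5, Ab ends at 11, Amaj7 ends at 15, Bm ends at 18, Dbadd9 ends at 23, G6 ends at 28, C#6 ends at 32, Dbmaj7 ends at 36.
Beat 35 falls within Dbmaj7.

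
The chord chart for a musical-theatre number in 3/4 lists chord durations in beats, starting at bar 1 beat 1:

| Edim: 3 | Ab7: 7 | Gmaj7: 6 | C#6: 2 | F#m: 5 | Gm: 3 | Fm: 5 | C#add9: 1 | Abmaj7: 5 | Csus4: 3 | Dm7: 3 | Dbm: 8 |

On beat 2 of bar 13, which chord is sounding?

Csus4

Beat 2 of bar 13 is beat (13−1)×3 + 2 = 38 overall.
Running totals: Edim ends at 3, Ab7 ends at 10, Gmaj7 ends at 16, C#6 ends at 18, F#m ends at 23, Gm ends at 26, Fm ends at 31, C#add9 ends at 32, Abmaj7 ends at 37, Csus4 ends at 40.
Beat 38 falls within Csus4.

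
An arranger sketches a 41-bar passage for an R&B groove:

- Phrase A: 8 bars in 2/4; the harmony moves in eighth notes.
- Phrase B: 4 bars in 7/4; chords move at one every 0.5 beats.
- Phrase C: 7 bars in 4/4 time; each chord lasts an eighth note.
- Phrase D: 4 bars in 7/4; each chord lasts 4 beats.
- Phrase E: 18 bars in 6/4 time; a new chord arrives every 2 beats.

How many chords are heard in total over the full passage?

A has 16 beats and chords last 0.5 each, so 32 chords.
B has 28 beats and chords last 0.5 each, so 56 chords.
C has 28 beats and chords last 0.5 each, so 56 chords.
D has 28 beats and chords last 4 each, so 7 chords.
E has 108 beats and chords last 2 each, so 54 chords.
Total: 32 + 56 + 56 + 7 + 54 = 205.

205 chords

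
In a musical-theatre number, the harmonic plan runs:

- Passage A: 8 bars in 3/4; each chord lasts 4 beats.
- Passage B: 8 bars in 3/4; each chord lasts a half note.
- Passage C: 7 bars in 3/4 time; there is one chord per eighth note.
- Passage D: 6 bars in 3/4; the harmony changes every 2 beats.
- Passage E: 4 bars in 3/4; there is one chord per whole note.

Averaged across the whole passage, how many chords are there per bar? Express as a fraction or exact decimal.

A: 8 bars of 3 beats is 24 beats; at 4 beats each that's 6 chords.
B: 8 bars of 3 beats is 24 beats; at 2 beats each that's 12 chords.
C: 7 bars of 3 beats is 21 beats; at 0.5 beats each that's 42 chords.
D: 6 bars of 3 beats is 18 beats; at 2 beats each that's 9 chords.
E: 4 bars of 3 beats is 12 beats; at 4 beats each that's 3 chords.
Overall: 72 chords over 33 bars → 72/33 = 24/11 chords per bar.

24/11 chords per bar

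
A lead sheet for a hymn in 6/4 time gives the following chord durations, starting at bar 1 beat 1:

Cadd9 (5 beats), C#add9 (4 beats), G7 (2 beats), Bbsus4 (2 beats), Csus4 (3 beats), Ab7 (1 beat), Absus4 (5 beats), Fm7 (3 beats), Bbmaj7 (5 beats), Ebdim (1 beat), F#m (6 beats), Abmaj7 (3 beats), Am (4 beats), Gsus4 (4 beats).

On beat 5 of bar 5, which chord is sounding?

Beat 5 of bar 5 is beat (5−1)×6 + 5 = 29 overall.
Running totals: Cadd9 ends at 5, C#add9 ends at 9, G7 ends at 11, Bbsus4 ends at 13, Csus4 ends at 16, Ab7 ends at 17, Absus4 ends at 22, Fm7 ends at 25, Bbmaj7 ends at 30.
Beat 29 falls within Bbmaj7.

Bbmaj7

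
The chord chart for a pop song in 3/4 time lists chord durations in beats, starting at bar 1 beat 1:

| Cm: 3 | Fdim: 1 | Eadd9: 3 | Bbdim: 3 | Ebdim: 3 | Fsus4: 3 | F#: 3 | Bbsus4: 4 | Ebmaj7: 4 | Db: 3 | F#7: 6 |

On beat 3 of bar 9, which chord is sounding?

Ebmaj7

Beat 3 of bar 9 is beat (9−1)×3 + 3 = 27 overall.
Running totals: Cm ends at 3, Fdim ends at 4, Eadd9 ends at 7, Bbdim ends at 10, Ebdim ends at 13, Fsus4 ends at 16, F# ends at 19, Bbsus4 ends at 23, Ebmaj7 ends at 27.
Beat 27 falls within Ebmaj7.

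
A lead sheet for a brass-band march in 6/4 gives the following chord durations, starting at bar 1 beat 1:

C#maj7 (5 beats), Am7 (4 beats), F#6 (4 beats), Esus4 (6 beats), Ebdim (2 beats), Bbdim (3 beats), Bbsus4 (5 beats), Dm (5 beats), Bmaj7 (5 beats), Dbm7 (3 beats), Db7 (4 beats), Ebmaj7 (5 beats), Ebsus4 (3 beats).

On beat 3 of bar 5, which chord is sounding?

Bbsus4

Beat 3 of bar 5 is beat (5−1)×6 + 3 = 27 overall.
Running totals: C#maj7 ends at 5, Am7 ends at 9, F#6 ends at 13, Esus4 ends at 19, Ebdim ends at 21, Bbdim ends at 24, Bbsus4 ends at 29.
Beat 27 falls within Bbsus4.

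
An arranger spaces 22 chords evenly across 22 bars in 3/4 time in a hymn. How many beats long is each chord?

3 beats

22 bars × 3 beats/bar = 66 beats total.
66 beats ÷ 22 chords = 3 beats per chord.
(That is a dotted half note.)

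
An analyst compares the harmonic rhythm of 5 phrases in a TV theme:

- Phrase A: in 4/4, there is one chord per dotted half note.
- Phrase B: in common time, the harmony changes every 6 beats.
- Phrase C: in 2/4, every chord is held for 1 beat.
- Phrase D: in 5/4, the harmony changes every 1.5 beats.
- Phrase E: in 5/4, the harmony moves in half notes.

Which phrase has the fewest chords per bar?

A: each chord is 3 beats in 4/4, so 4/3 per bar.
B: each chord is 6 beats in 4/4, so 2/3 per bar.
C: each chord is 1 beat in 2/4, so 2 per bar.
D: each chord is 1.5 beats in 5/4, so 10/3 per bar.
E: each chord is 2 beats in 5/4, so 2.5 per bar.
Slowest is B at 2/3 chords/bar.

Phrase B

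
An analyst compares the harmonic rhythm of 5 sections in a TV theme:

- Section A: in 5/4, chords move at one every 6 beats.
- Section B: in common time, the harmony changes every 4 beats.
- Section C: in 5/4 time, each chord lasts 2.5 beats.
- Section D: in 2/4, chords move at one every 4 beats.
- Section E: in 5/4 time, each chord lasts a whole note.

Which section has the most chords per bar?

Section C

A: each chord is 6 beats in 5/4, so 5/6 per bar.
B: each chord is 4 beats in 4/4, so 1 per bar.
C: each chord is 2.5 beats in 5/4, so 2 per bar.
D: each chord is 4 beats in 2/4, so 0.5 per bar.
E: each chord is 4 beats in 5/4, so 1.25 per bar.
Fastest is C at 2 chords/bar.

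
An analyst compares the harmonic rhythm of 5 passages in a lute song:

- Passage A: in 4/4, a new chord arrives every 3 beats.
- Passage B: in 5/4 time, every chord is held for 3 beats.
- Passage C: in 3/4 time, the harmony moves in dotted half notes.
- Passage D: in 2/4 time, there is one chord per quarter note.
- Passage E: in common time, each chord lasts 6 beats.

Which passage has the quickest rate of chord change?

A: 4/3 = 4/3 chords/bar.
B: 5/3 = 5/3 chords/bar.
C: 3/3 = 1 chord/bar.
D: 2/1 = 2 chords/bar.
E: 4/6 = 2/3 chords/bar.
Fastest is D at 2 chords/bar.

Passage D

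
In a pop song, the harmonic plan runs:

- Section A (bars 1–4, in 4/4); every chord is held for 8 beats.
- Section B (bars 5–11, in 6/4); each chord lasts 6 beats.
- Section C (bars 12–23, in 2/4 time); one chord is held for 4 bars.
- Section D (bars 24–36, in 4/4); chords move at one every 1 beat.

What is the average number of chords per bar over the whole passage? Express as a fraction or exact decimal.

A: 4 bars of 4 beats is 16 beats; at 8 beats each that's 2 chords.
B: 7 bars of 6 beats is 42 beats; at 6 beats each that's 7 chords.
C: 12 bars of 2 beats is 24 beats; at 8 beats each that's 3 chords.
D: 13 bars of 4 beats is 52 beats; at 1 beat each that's 52 chords.
Overall: 64 chords over 36 bars → 64/36 = 16/9 chords per bar.

16/9 chords per bar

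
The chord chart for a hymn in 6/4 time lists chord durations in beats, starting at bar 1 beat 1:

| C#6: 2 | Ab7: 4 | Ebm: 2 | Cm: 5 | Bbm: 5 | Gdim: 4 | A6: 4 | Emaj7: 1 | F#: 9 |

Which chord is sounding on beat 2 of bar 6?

F#

Beat 2 of bar 6 is beat (6−1)×6 + 2 = 32 overall.
Running totals: C#6 ends at 2, Ab7 ends at 6, Ebm ends at 8, Cm ends at 13, Bbm ends at 18, Gdim ends at 22, A6 ends at 26, Emaj7 ends at 27, F# ends at 36.
Beat 32 falls within F#.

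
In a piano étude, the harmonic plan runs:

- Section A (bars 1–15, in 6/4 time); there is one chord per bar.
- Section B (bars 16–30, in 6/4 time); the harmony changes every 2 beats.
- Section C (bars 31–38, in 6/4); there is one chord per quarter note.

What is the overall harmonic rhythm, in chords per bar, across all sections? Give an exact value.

A: 15 × 6 = 90 beats ÷ 6 = 15 chords.
B: 15 × 6 = 90 beats ÷ 2 = 45 chords.
C: 8 × 6 = 48 beats ÷ 1 = 48 chords.
Overall: 108 chords over 38 bars → 108/38 = 54/19 chords per bar.

54/19 chords per bar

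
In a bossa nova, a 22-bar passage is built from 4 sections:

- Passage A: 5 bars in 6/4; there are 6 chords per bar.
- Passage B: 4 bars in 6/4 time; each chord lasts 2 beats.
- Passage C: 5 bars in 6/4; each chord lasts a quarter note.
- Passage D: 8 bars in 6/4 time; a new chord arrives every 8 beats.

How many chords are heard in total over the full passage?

78 chords

A: 5 bars × 6 beats = 30 beats; 1 beat/chord → 30 chords.
B: 4 bars × 6 beats = 24 beats; 2 beats/chord → 12 chords.
C: 5 bars × 6 beats = 30 beats; 1 beat/chord → 30 chords.
D: 8 bars × 6 beats = 48 beats; 8 beats/chord → 6 chords.
Total: 30 + 12 + 30 + 6 = 78.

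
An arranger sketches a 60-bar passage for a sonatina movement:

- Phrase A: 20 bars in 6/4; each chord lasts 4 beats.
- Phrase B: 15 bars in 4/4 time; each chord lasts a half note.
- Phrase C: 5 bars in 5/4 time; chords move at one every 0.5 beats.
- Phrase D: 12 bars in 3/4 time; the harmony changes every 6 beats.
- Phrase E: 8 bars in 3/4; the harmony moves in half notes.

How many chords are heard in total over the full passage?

128 chords

A: 20 bars × 6 beats = 120 beats; 4 beats/chord → 30 chords.
B: 15 bars × 4 beats = 60 beats; 2 beats/chord → 30 chords.
C: 5 bars × 5 beats = 25 beats; 0.5 beats/chord → 50 chords.
D: 12 bars × 3 beats = 36 beats; 6 beats/chord → 6 chords.
E: 8 bars × 3 beats = 24 beats; 2 beats/chord → 12 chords.
Total: 30 + 30 + 50 + 6 + 12 = 128.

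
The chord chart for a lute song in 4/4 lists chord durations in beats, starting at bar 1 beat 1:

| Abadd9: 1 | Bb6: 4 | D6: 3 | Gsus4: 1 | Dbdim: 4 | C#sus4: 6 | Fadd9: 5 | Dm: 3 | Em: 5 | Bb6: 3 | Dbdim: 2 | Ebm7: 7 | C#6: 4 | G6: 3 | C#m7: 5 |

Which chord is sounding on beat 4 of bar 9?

Beat 4 of bar 9 is beat (9−1)×4 + 4 = 36 overall.
Running totals: Abadd9 ends at 1, Bb6 ends at 5, D6 ends at 8, Gsus4 ends at 9, Dbdim ends at 13, C#sus4 ends at 19, Fadd9 ends at 24, Dm ends at 27, Em ends at 32, Bb6 ends at 35, Dbdim ends at 37.
Beat 36 falls within Dbdim.

Dbdim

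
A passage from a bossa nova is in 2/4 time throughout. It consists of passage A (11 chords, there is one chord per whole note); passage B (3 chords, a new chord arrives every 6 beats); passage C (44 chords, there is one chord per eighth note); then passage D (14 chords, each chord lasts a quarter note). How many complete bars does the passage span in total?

A: 11 × 4 = 44 beats = 22 bars.
B: 3 × 6 = 18 beats = 9 bars.
C: 44 × 0.5 = 22 beats = 11 bars.
D: 14 × 1 = 14 beats = 7 bars.
Total: 22 + 9 + 11 + 7 = 49 bars.

49 bars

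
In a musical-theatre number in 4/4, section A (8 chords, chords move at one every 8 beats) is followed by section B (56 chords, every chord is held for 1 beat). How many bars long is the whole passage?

30 bars

A: 8 × 8 = 64 beats = 16 bars.
B: 56 × 1 = 56 beats = 14 bars.
Total: 16 + 14 = 30 bars.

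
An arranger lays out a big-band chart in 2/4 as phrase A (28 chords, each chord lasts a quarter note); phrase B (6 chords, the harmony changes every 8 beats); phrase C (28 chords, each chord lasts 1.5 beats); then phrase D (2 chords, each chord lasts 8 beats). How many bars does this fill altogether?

67 bars

A: 28 × 1 = 28 beats = 14 bars.
B: 6 × 8 = 48 beats = 24 bars.
C: 28 × 1.5 = 42 beats = 21 bars.
D: 2 × 8 = 16 beats = 8 bars.
Total: 14 + 24 + 21 + 8 = 67 bars.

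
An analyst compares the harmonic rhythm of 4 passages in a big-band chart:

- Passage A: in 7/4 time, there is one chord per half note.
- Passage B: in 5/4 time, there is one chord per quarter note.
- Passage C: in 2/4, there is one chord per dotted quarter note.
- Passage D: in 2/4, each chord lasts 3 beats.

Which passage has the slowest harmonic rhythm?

Passage D

A: 7 beats/bar ÷ 2 beats/chord = 3.5 chords/bar.
B: 5 beats/bar ÷ 1 beat/chord = 5 chords/bar.
C: 2 beats/bar ÷ 1.5 beats/chord = 4/3 chords/bar.
D: 2 beats/bar ÷ 3 beats/chord = 2/3 chords/bar.
Slowest is D at 2/3 chords/bar.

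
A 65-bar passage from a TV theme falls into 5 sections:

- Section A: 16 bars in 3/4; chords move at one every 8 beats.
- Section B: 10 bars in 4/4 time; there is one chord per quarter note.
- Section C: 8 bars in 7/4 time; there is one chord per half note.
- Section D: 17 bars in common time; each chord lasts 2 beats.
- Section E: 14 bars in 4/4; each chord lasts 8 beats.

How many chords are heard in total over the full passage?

115 chords

A: 16·3 = 48 beats, 48/8 = 6 chords.
B: 10·4 = 40 beats, 40/1 = 40 chords.
C: 8·7 = 56 beats, 56/2 = 28 chords.
D: 17·4 = 68 beats, 68/2 = 34 chords.
E: 14·4 = 56 beats, 56/8 = 7 chords.
Total: 6 + 40 + 28 + 34 + 7 = 115.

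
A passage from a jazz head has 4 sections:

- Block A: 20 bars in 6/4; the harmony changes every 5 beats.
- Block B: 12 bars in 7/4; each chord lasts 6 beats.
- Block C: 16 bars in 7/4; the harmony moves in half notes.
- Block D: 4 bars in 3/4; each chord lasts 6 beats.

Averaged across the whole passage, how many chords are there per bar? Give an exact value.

24/13 chords per bar

A: 20 bars of 6 beats is 120 beats; at 5 beats each that's 24 chords.
B: 12 bars of 7 beats is 84 beats; at 6 beats each that's 14 chords.
C: 16 bars of 7 beats is 112 beats; at 2 beats each that's 56 chords.
D: 4 bars of 3 beats is 12 beats; at 6 beats each that's 2 chords.
Overall: 96 chords over 52 bars → 96/52 = 24/13 chords per bar.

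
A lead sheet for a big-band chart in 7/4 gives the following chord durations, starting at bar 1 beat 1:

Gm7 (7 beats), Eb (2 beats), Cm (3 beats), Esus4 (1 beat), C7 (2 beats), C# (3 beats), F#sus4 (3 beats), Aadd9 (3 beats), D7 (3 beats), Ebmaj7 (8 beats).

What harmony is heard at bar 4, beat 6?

D7

Beat 6 of bar 4 is beat (4−1)×7 + 6 = 27 overall.
Running totals: Gm7 ends at 7, Eb ends at 9, Cm ends at 12, Esus4 ends at 13, C7 ends at 15, C# ends at 18, F#sus4 ends at 21, Aadd9 ends at 24, D7 ends at 27.
Beat 27 falls within D7.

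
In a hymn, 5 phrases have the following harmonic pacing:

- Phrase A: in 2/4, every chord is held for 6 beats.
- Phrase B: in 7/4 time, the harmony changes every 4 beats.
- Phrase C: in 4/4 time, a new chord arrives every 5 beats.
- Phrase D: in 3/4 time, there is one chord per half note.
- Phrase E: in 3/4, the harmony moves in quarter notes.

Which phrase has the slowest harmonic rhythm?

Phrase A

A: 2/6 = 1/3 chords/bar.
B: 7/4 = 1.75 chords/bar.
C: 4/5 = 0.8 chords/bar.
D: 3/2 = 1.5 chords/bar.
E: 3/1 = 3 chords/bar.
Slowest is A at 1/3 chords/bar.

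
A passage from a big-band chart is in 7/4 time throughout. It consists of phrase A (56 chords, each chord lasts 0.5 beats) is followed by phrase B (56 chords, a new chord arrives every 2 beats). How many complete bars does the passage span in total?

20 bars

A: 56 × 0.5 = 28 beats = 4 bars.
B: 56 × 2 = 112 beats = 16 bars.
Total: 4 + 16 = 20 bars.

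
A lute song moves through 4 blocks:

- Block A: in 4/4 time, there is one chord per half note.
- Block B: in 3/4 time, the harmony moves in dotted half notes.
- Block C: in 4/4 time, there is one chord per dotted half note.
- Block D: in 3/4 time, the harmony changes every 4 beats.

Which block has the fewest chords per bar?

A: 4/2 = 2 chords/bar.
B: 3/3 = 1 chord/bar.
C: 4/3 = 4/3 chords/bar.
D: 3/4 = 0.75 chords/bar.
Slowest is D at 0.75 chords/bar.

Block D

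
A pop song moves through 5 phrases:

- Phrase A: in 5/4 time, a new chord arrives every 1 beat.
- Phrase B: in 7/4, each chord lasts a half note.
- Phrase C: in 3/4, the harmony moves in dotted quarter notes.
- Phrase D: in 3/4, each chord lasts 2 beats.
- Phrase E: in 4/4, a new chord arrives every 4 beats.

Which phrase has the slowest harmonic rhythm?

A: 5/1 = 5 chords/bar.
B: 7/2 = 3.5 chords/bar.
C: 3/1.5 = 2 chords/bar.
D: 3/2 = 1.5 chords/bar.
E: 4/4 = 1 chord/bar.
Slowest is E at 1 chords/bar.

Phrase E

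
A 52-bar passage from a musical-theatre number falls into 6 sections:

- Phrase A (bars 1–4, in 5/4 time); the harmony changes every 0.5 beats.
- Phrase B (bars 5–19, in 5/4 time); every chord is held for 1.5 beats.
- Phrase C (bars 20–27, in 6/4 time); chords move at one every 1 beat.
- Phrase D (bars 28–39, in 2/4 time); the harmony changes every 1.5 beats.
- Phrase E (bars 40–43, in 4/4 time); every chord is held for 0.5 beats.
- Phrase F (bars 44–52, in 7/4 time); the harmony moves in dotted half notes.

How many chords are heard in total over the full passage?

207 chords

A: 4·5 = 20 beats, 20/0.5 = 40 chords.
B: 15·5 = 75 beats, 75/1.5 = 50 chords.
C: 8·6 = 48 beats, 48/1 = 48 chords.
D: 12·2 = 24 beats, 24/1.5 = 16 chords.
E: 4·4 = 16 beats, 16/0.5 = 32 chords.
F: 9·7 = 63 beats, 63/3 = 21 chords.
Total: 40 + 50 + 48 + 16 + 32 + 21 = 207.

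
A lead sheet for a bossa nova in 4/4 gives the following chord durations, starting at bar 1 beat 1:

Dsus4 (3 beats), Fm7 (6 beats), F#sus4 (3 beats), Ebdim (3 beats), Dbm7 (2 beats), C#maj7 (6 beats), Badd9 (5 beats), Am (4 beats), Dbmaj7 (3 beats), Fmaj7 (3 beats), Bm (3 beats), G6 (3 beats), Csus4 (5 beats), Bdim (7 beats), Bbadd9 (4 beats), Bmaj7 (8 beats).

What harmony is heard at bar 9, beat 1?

Dbmaj7

Beat 1 of bar 9 is beat (9−1)×4 + 1 = 33 overall.
Running totals: Dsus4 ends at 3, Fm7 ends at 9, F#sus4 ends at 12, Ebdim ends at 15, Dbm7 ends at 17, C#maj7 ends at 23, Badd9 ends at 28, Am ends at 32, Dbmaj7 ends at 35.
Beat 33 falls within Dbmaj7.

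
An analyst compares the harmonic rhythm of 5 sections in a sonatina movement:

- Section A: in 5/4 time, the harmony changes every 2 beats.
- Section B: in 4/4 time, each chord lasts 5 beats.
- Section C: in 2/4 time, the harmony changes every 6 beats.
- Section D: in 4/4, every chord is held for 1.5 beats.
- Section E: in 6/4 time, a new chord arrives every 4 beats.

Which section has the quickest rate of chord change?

A: 5/2 = 2.5 chords/bar.
B: 4/5 = 0.8 chords/bar.
C: 2/6 = 1/3 chords/bar.
D: 4/1.5 = 8/3 chords/bar.
E: 6/4 = 1.5 chords/bar.
Fastest is D at 8/3 chords/bar.

Section D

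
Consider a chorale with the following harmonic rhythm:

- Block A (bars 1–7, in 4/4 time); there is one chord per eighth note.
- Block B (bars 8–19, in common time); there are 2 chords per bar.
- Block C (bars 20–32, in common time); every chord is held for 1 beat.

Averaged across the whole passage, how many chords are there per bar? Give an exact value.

A: 7 × 4 = 28 beats ÷ 0.5 = 56 chords.
B: 12 × 4 = 48 beats ÷ 2 = 24 chords.
C: 13 × 4 = 52 beats ÷ 1 = 52 chords.
Overall: 132 chords over 32 bars → 132/32 = 4.125 chords per bar.

4.125 chords per bar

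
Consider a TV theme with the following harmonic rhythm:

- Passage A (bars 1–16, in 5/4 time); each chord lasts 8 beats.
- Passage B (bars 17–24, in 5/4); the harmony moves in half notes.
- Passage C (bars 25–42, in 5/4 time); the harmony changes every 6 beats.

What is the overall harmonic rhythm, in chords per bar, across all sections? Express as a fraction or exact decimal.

15/14 chords per bar

A: 16 × 5 = 80 beats ÷ 8 = 10 chords.
B: 8 × 5 = 40 beats ÷ 2 = 20 chords.
C: 18 × 5 = 90 beats ÷ 6 = 15 chords.
Overall: 45 chords over 42 bars → 45/42 = 15/14 chords per bar.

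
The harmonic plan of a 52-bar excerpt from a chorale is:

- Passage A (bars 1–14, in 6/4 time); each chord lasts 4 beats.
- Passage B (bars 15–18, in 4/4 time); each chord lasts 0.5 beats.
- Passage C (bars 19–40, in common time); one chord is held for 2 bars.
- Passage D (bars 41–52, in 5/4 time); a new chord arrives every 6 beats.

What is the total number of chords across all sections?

A: 14 bars × 6 beats = 84 beats; 4 beats/chord → 21 chords.
B: 4 bars × 4 beats = 16 beats; 0.5 beats/chord → 32 chords.
C: 22 bars × 4 beats = 88 beats; 8 beats/chord → 11 chords.
D: 12 bars × 5 beats = 60 beats; 6 beats/chord → 10 chords.
Total: 21 + 32 + 11 + 10 = 74.

74 chords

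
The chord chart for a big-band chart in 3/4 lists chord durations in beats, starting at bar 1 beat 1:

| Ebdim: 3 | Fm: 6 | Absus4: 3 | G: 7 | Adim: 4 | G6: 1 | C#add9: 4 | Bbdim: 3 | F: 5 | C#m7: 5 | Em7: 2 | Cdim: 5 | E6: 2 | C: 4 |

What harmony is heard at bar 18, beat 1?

Beat 1 of bar 18 is beat (18−1)×3 + 1 = 52 overall.
Running totals: Ebdim ends at 3, Fm ends at 9, Absus4 ends at 12, G ends at 19, Adim ends at 23, G6 ends at 24, C#add9 ends at 28, Bbdim ends at 31, F ends at 36, C#m7 ends at 41, Em7 ends at 43, Cdim ends at 48, E6 ends at 50, C ends at 54.
Beat 52 falls within C.

C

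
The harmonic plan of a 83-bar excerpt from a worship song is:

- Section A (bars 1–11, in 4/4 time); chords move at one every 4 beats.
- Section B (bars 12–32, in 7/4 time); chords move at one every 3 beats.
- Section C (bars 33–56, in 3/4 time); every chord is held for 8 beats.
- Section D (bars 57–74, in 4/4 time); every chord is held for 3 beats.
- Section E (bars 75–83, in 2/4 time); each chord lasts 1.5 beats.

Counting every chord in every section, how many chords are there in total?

A: 11 bars × 4 beats = 44 beats; 4 beats/chord → 11 chords.
B: 21 bars × 7 beats = 147 beats; 3 beats/chord → 49 chords.
C: 24 bars × 3 beats = 72 beats; 8 beats/chord → 9 chords.
D: 18 bars × 4 beats = 72 beats; 3 beats/chord → 24 chords.
E: 9 bars × 2 beats = 18 beats; 1.5 beats/chord → 12 chords.
Total: 11 + 49 + 9 + 24 + 12 = 105.

105 chords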